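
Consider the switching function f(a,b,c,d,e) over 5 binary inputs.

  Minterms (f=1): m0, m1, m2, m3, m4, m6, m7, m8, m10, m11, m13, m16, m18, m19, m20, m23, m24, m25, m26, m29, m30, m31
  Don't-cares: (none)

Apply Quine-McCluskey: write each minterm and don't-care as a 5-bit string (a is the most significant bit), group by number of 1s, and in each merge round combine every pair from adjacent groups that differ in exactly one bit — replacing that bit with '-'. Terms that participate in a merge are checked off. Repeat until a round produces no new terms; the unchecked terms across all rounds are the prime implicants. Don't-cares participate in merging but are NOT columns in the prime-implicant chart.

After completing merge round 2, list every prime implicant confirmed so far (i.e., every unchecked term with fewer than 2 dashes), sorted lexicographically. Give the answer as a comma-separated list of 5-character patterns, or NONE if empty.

-1101, 1-111, 11-01, 11-10, 1100-, 111-1, 1111-

Round 0: 00000✓ 00001✓ 00010✓ 00011✓ 00100✓ 00110✓ 00111✓ 01000✓ 01010✓ 01011✓ 01101✓ 10000✓ 10010✓ 10011✓ 10100✓ 10111✓ 11000✓ 11001✓ 11010✓ 11101✓ 11110✓ 11111✓
Round 1: -0000✓ -0010✓ -0011✓ -0100✓ -0111✓ -1000✓ -1010✓ -1101 0-000✓ 0-010✓ 0-011✓ 00-00✓ 00-10✓ 00-11✓ 000-0✓ 000-1✓ 0000-✓ 0001-✓ 001-0✓ 0011-✓ 010-0✓ 0101-✓ 1-000✓ 1-010✓ 1-111 10-00✓ 10-11✓ 100-0✓ 1001-✓ 11-01 11-10 110-0✓ 1100- 111-1 1111-
Round 2: --000✓ --010✓ -0-00 -0-11 -00-0✓ -001- -10-0✓ 0-0-0✓ 0-01- 00--0 00-1- 000-- 1-0-0✓
Round 3: --0-0
PIs = {--0-0, -0-00, -0-11, -001-, -1101, 0-01-, 00--0, 00-1-, 000--, 1-111, 11-01, 11-10, 1100-, 111-1, 1111-}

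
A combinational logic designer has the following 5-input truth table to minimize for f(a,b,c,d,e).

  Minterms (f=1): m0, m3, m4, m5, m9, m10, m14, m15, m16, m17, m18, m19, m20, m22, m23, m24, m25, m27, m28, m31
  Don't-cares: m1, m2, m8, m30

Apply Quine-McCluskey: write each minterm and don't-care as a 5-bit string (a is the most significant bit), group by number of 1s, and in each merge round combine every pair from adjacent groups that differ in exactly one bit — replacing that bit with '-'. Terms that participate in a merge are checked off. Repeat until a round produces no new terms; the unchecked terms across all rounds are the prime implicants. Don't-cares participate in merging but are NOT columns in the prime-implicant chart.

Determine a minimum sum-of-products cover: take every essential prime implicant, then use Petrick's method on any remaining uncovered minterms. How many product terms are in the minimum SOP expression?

Round 0: 00000✓ 00001✓ 00010✓ 00011✓ 00100✓ 00101✓ 01000✓ 01001✓ 01010✓ 01110✓ 01111✓ 10000✓ 10001✓ 10010✓ 10011✓ 10100✓ 10110✓ 10111✓ 11000✓ 11001✓ 11011✓ 11100✓ 11110✓ 11111✓
Round 1: -0000✓ -0001✓ -0010✓ -0011✓ -0100✓ -1000✓ -1001✓ -1110✓ -1111✓ 0-000✓ 0-001✓ 0-010✓ 00-00✓ 00-01✓ 000-0✓ 000-1✓ 0000-✓ 0001-✓ 0010-✓ 01-10 010-0✓ 0100-✓ 0111-✓ 1-000✓ 1-001✓ 1-011✓ 1-100✓ 1-110✓ 1-111✓ 10-00✓ 10-10✓ 10-11✓ 100-0✓ 100-1✓ 1000-✓ 1001-✓ 101-0✓ 1011-✓ 11-00✓ 11-11✓ 110-1✓ 1100-✓ 111-0✓ 1111-✓
Round 2: --000✓ --001✓ -0-00 -00-0✓ -00-1✓ -000-✓ -001-✓ -100-✓ -111- 0-0-0 0-00-✓ 00-0- 000--✓ 1--00 1--11 1-0-1 1-00-✓ 1-1-0 1-11- 10--0 10-1- 100--✓
Round 3: --00- -00--
PIs = {--00-, -0-00, -00--, -111-, 0-0-0, 00-0-, 01-10, 1--00, 1--11, 1-0-1, 1-1-0, 1-11-, 10--0, 10-1-}
Coverage chart:
  m0: --00-,-0-00,-00--,0-0-0,00-0-
  m3: -00-- ←essential
  m4: -0-00,00-0-
  m5: 00-0- ←essential
  m9: --00- ←essential
  m10: 0-0-0,01-10
  m14: -111-,01-10
  m15: -111- ←essential
  m16: --00-,-0-00,-00--,1--00,10--0
  m17: --00-,-00--,1-0-1
  m18: -00--,10--0,10-1-
  m19: -00--,1--11,1-0-1,10-1-
  m20: -0-00,1--00,1-1-0,10--0
  m22: 1-1-0,1-11-,10--0,10-1-
  m23: 1--11,1-11-,10-1-
  m24: --00-,1--00
  m25: --00-,1-0-1
  m27: 1--11,1-0-1
  m28: 1--00,1-1-0
  m31: -111-,1--11,1-11-
Essential: --00-, -00--, -111-, 00-0-
Petrick residual → 0-0-0, 1--11, 1-1-0
Min cover (7 terms): c'd' + b'c' + bcd + a'c'e' + a'b'd' + ade + ace'

7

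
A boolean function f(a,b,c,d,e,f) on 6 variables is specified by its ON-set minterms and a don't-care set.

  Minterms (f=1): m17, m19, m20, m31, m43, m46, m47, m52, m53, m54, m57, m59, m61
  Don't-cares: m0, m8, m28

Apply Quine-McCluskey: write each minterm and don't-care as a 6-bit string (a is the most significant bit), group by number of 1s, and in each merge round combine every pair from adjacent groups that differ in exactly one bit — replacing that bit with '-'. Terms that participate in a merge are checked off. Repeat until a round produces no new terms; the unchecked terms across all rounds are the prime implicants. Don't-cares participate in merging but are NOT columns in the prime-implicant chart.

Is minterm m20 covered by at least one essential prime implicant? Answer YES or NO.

[col 0] 000000*, 001000*, 010001*, 010011*, 010100*, 011100*, 011111, 101011*, 101110*, 101111*, 110100*, 110101*, 110110*, 111001*, 111011*, 111101*
[col 1] -10100, 00-000, 01-100, 0100-1, 1-1011, 101-11, 10111-, 11-101, 1101-0, 11010-, 111-01, 1110-1
Prime implicants: -10100, 00-000, 01-100, 0100-1, 011111, 1-1011, 101-11, 10111-, 11-101, 1101-0, 11010-, 111-01, 1110-1
PI chart (minterm → PIs covering it):
  17 | 0100-1  (sole → essential)
  19 | 0100-1  (sole → essential)
  20 | -10100,01-100
  31 | 011111  (sole → essential)
  43 | 1-1011,101-11
  46 | 10111-  (sole → essential)
  47 | 101-11,10111-
  52 | -10100,1101-0,11010-
  53 | 11-101,11010-
  54 | 1101-0  (sole → essential)
  57 | 111-01,1110-1
  59 | 1-1011,1110-1
  61 | 11-101,111-01
Essential prime implicants: 0100-1, 011111, 10111-, 1101-0

NO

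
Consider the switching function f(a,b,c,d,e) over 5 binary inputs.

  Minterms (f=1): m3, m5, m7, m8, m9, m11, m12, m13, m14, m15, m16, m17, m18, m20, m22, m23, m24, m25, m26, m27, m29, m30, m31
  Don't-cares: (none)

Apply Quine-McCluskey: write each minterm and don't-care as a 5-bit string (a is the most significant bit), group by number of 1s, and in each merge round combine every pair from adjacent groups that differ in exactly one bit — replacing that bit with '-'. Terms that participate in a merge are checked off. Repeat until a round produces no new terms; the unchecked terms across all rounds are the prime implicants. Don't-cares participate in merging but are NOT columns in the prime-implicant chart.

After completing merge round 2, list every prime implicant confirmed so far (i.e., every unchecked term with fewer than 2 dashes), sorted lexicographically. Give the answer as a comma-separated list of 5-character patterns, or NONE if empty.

size-2^0 implicants → 00011(✓)  00101(✓)  00111(✓)  01000(✓)  01001(✓)  01011(✓)  01100(✓)  01101(✓)  01110(✓)  01111(✓)  10000(✓)  10001(✓)  10010(✓)  10100(✓)  10110(✓)  10111(✓)  11000(✓)  11001(✓)  11010(✓)  11011(✓)  11101(✓)  11110(✓)  11111(✓)
size-2^1 implicants → -0111(✓)  -1000(✓)  -1001(✓)  -1011(✓)  -1101(✓)  -1110(✓)  -1111(✓)  0-011(✓)  0-101(✓)  0-111(✓)  00-11(✓)  001-1(✓)  01-00(✓)  01-01(✓)  01-11(✓)  010-1(✓)  0100-(✓)  011-0(✓)  011-1(✓)  0110-(✓)  0111-(✓)  1-000(✓)  1-001(✓)  1-010(✓)  1-110(✓)  1-111(✓)  10-00(✓)  10-10(✓)  100-0(✓)  1000-(✓)  101-0(✓)  1011-(✓)  11-01(✓)  11-10(✓)  11-11(✓)  110-0(✓)  110-1(✓)  1100-(✓)  1101-(✓)  111-1(✓)  1111-(✓)
size-2^2 implicants → --111  -1-01(✓)  -1-11(✓)  -10-1(✓)  -100-  -11-1(✓)  -111-  0--11  0-1-1  01--1(✓)  01-0-  011--  1--10  1-0-0  1-00-  1-11-  10--0  11--1(✓)  11-1-  110--
size-2^3 implicants → -1--1
Unchecked terms (primes): --111, -1--1, -100-, -111-, 0--11, 0-1-1, 01-0-, 011--, 1--10, 1-0-0, 1-00-, 1-11-, 10--0, 11-1-, 110--

NONE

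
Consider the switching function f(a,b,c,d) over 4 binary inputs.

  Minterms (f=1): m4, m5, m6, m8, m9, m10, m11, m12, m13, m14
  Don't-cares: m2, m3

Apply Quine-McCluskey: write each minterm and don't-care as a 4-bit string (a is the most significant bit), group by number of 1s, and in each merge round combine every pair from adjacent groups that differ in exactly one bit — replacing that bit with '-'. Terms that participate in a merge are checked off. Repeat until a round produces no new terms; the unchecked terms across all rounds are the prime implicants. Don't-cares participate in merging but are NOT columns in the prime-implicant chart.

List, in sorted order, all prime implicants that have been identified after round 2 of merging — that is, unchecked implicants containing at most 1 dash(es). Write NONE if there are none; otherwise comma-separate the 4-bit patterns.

NONE

size-2^0 implicants → 0010(✓)  0011(✓)  0100(✓)  0101(✓)  0110(✓)  1000(✓)  1001(✓)  1010(✓)  1011(✓)  1100(✓)  1101(✓)  1110(✓)
size-2^1 implicants → -010(✓)  -011(✓)  -100(✓)  -101(✓)  -110(✓)  0-10(✓)  001-(✓)  01-0(✓)  010-(✓)  1-00(✓)  1-01(✓)  1-10(✓)  10-0(✓)  10-1(✓)  100-(✓)  101-(✓)  11-0(✓)  110-(✓)
size-2^2 implicants → --10  -01-  -1-0  -10-  1--0  1-0-  10--
Unchecked terms (primes): --10, -01-, -1-0, -10-, 1--0, 1-0-, 10--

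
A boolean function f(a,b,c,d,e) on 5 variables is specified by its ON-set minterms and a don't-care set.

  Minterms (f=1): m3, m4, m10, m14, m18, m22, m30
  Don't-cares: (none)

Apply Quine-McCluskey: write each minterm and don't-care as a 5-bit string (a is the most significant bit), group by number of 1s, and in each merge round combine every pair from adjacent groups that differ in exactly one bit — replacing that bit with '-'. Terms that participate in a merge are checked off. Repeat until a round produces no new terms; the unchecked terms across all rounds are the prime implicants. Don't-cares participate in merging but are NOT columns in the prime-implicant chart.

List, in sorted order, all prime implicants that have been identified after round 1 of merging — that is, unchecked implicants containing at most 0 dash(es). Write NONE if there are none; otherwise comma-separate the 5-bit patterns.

00011, 00100

size-2^0 implicants → 00011  00100  01010(✓)  01110(✓)  10010(✓)  10110(✓)  11110(✓)
size-2^1 implicants → -1110  01-10  1-110  10-10
Unchecked terms (primes): -1110, 00011, 00100, 01-10, 1-110, 10-10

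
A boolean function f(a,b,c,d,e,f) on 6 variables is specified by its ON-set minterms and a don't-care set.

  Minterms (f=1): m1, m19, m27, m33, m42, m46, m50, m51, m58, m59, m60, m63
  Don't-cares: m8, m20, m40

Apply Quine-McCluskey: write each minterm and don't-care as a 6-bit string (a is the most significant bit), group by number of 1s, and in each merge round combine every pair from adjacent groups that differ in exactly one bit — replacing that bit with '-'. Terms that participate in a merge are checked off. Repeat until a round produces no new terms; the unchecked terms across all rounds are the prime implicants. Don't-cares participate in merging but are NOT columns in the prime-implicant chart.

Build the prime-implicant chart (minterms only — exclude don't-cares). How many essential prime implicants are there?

Round 0: 000001✓ 001000✓ 010011✓ 010100 011011✓ 100001✓ 101000✓ 101010✓ 101110✓ 110010✓ 110011✓ 111010✓ 111011✓ 111100 111111✓
Round 1: -00001 -01000 -10011✓ -11011✓ 01-011✓ 1-1010 101-10 1010-0 11-010✓ 11-011✓ 11001-✓ 111-11 11101-✓
Round 2: -1-011 11-01-
PIs = {-00001, -01000, -1-011, 010100, 1-1010, 101-10, 1010-0, 11-01-, 111-11, 111100}
Coverage chart:
  m1: -00001 ←essential
  m19: -1-011 ←essential
  m27: -1-011 ←essential
  m33: -00001 ←essential
  m42: 1-1010,101-10,1010-0
  m46: 101-10 ←essential
  m50: 11-01- ←essential
  m51: -1-011,11-01-
  m58: 1-1010,11-01-
  m59: -1-011,11-01-,111-11
  m60: 111100 ←essential
  m63: 111-11 ←essential
Essential: -00001, -1-011, 101-10, 11-01-, 111-11, 111100

6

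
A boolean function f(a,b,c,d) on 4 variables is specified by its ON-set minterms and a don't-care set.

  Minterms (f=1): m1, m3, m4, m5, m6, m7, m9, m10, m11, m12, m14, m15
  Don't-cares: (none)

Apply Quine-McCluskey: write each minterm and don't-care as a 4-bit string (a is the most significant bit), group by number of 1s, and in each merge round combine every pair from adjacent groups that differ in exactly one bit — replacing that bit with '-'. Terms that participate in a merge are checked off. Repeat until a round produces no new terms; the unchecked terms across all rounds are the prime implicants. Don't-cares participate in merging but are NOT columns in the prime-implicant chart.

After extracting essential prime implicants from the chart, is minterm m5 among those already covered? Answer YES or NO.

NO

Round 0: 0001✓ 0011✓ 0100✓ 0101✓ 0110✓ 0111✓ 1001✓ 1010✓ 1011✓ 1100✓ 1110✓ 1111✓
Round 1: -001✓ -011✓ -100✓ -110✓ -111✓ 0-01✓ 0-11✓ 00-1✓ 01-0✓ 01-1✓ 010-✓ 011-✓ 1-10✓ 1-11✓ 10-1✓ 101-✓ 11-0✓ 111-✓
Round 2: --11 -0-1 -1-0 -11- 0--1 01-- 1-1-
PIs = {--11, -0-1, -1-0, -11-, 0--1, 01--, 1-1-}
Coverage chart:
  m1: -0-1,0--1
  m3: --11,-0-1,0--1
  m4: -1-0,01--
  m5: 0--1,01--
  m6: -1-0,-11-,01--
  m7: --11,-11-,0--1,01--
  m9: -0-1 ←essential
  m10: 1-1- ←essential
  m11: --11,-0-1,1-1-
  m12: -1-0 ←essential
  m14: -1-0,-11-,1-1-
  m15: --11,-11-,1-1-
Essential: -0-1, -1-0, 1-1-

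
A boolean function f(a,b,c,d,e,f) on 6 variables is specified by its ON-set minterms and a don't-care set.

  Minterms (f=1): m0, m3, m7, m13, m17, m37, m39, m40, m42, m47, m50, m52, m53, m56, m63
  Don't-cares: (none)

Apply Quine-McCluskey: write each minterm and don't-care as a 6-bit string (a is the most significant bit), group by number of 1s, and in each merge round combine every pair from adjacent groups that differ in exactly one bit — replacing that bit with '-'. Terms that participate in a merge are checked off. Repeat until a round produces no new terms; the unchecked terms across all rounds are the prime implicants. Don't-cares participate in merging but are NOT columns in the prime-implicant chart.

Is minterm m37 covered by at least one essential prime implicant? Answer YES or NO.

NO

[col 0] 000000, 000011*, 000111*, 001101, 010001, 100101*, 100111*, 101000*, 101010*, 101111*, 110010, 110100*, 110101*, 111000*, 111111*
[col 1] -00111, 000-11, 1-0101, 1-1000, 1-1111, 10-111, 1001-1, 1010-0, 11010-
Prime implicants: -00111, 000-11, 000000, 001101, 010001, 1-0101, 1-1000, 1-1111, 10-111, 1001-1, 1010-0, 110010, 11010-
PI chart (minterm → PIs covering it):
  0 | 000000  (sole → essential)
  3 | 000-11  (sole → essential)
  7 | -00111,000-11
  13 | 001101  (sole → essential)
  17 | 010001  (sole → essential)
  37 | 1-0101,1001-1
  39 | -00111,10-111,1001-1
  40 | 1-1000,1010-0
  42 | 1010-0  (sole → essential)
  47 | 1-1111,10-111
  50 | 110010  (sole → essential)
  52 | 11010-  (sole → essential)
  53 | 1-0101,11010-
  56 | 1-1000  (sole → essential)
  63 | 1-1111  (sole → essential)
Essential prime implicants: 000-11, 000000, 001101, 010001, 1-1000, 1-1111, 1010-0, 110010, 11010-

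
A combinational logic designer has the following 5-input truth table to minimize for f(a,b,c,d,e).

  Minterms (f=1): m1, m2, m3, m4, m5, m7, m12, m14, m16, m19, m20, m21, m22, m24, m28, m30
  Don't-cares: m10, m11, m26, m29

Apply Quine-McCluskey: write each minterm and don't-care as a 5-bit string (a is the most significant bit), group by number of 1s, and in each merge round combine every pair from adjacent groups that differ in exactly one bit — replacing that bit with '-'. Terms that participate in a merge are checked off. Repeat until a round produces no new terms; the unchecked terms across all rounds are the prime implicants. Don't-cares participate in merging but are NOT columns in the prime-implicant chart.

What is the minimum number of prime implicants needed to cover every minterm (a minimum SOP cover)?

Round 0: 00001✓ 00010✓ 00011✓ 00100✓ 00101✓ 00111✓ 01010✓ 01011✓ 01100✓ 01110✓ 10000✓ 10011✓ 10100✓ 10101✓ 10110✓ 11000✓ 11010✓ 11100✓ 11101✓ 11110✓
Round 1: -0011 -0100✓ -0101✓ -1010✓ -1100✓ -1110✓ 0-010✓ 0-011✓ 0-100✓ 00-01✓ 00-11✓ 000-1✓ 0001-✓ 001-1✓ 0010-✓ 01-10✓ 0101-✓ 011-0✓ 1-000✓ 1-100✓ 1-101✓ 1-110✓ 10-00✓ 101-0✓ 1010-✓ 11-00✓ 11-10✓ 110-0✓ 111-0✓ 1110-✓
Round 2: --100 -010- -1-10 -11-0 0-01- 00--1 1--00 1-1-0 1-10- 11--0
PIs = {--100, -0011, -010-, -1-10, -11-0, 0-01-, 00--1, 1--00, 1-1-0, 1-10-, 11--0}
Coverage chart:
  m1: 00--1 ←essential
  m2: 0-01- ←essential
  m3: -0011,0-01-,00--1
  m4: --100,-010-
  m5: -010-,00--1
  m7: 00--1 ←essential
  m12: --100,-11-0
  m14: -1-10,-11-0
  m16: 1--00 ←essential
  m19: -0011 ←essential
  m20: --100,-010-,1--00,1-1-0,1-10-
  m21: -010-,1-10-
  m22: 1-1-0 ←essential
  m24: 1--00,11--0
  m28: --100,-11-0,1--00,1-1-0,1-10-,11--0
  m30: -1-10,-11-0,1-1-0,11--0
Essential: -0011, 0-01-, 00--1, 1--00, 1-1-0
Petrick residual → -010-, -11-0
Min cover (7 terms): b'c'de + b'cd' + bce' + a'c'd + a'b'e + ad'e' + ace'

7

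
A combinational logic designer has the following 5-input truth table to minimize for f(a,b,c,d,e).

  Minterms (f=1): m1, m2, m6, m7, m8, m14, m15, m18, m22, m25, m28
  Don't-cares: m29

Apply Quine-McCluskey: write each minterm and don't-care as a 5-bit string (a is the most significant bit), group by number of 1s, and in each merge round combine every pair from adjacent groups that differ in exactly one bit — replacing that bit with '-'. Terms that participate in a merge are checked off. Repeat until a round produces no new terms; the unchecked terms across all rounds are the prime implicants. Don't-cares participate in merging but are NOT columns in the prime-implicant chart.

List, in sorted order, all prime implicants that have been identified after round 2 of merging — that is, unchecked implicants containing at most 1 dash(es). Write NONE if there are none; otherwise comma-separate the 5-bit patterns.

size-2^0 implicants → 00001  00010(✓)  00110(✓)  00111(✓)  01000  01110(✓)  01111(✓)  10010(✓)  10110(✓)  11001(✓)  11100(✓)  11101(✓)
size-2^1 implicants → -0010(✓)  -0110(✓)  0-110(✓)  0-111(✓)  00-10(✓)  0011-(✓)  0111-(✓)  10-10(✓)  11-01  1110-
size-2^2 implicants → -0-10  0-11-
Unchecked terms (primes): -0-10, 0-11-, 00001, 01000, 11-01, 1110-

00001, 01000, 11-01, 1110-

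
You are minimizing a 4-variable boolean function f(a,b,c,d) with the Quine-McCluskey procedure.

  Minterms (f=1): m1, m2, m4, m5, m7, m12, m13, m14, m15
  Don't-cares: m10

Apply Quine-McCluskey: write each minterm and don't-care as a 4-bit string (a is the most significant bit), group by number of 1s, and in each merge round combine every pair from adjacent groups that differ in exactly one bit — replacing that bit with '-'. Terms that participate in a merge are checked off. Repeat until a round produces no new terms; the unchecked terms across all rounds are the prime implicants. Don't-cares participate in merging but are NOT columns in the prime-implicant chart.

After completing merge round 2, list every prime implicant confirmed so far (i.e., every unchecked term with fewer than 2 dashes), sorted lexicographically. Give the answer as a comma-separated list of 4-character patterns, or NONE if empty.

size-2^0 implicants → 0001(✓)  0010(✓)  0100(✓)  0101(✓)  0111(✓)  1010(✓)  1100(✓)  1101(✓)  1110(✓)  1111(✓)
size-2^1 implicants → -010  -100(✓)  -101(✓)  -111(✓)  0-01  01-1(✓)  010-(✓)  1-10  11-0(✓)  11-1(✓)  110-(✓)  111-(✓)
size-2^2 implicants → -1-1  -10-  11--
Unchecked terms (primes): -010, -1-1, -10-, 0-01, 1-10, 11--

-010, 0-01, 1-10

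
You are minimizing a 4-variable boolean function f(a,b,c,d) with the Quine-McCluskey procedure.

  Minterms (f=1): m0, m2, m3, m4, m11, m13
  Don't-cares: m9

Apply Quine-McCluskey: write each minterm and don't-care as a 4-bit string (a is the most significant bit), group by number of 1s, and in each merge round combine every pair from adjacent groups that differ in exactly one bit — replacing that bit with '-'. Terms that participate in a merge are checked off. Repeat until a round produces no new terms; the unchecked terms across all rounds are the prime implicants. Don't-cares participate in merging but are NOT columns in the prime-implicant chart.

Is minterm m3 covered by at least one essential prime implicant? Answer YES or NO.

Round 0: 0000✓ 0010✓ 0011✓ 0100✓ 1001✓ 1011✓ 1101✓
Round 1: -011 0-00 00-0 001- 1-01 10-1
PIs = {-011, 0-00, 00-0, 001-, 1-01, 10-1}
Coverage chart:
  m0: 0-00,00-0
  m2: 00-0,001-
  m3: -011,001-
  m4: 0-00 ←essential
  m11: -011,10-1
  m13: 1-01 ←essential
Essential: 0-00, 1-01

NO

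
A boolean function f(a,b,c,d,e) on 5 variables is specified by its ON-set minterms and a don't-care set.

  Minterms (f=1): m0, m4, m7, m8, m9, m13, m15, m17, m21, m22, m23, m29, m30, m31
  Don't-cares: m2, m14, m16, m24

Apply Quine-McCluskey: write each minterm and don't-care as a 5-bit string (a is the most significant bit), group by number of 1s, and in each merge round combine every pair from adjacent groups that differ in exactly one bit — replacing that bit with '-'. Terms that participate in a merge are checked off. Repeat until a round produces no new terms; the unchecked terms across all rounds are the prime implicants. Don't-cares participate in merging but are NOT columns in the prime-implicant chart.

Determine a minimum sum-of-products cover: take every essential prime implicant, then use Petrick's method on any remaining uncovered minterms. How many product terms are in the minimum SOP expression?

[col 0] 00000*, 00010*, 00100*, 00111*, 01000*, 01001*, 01101*, 01110*, 01111*, 10000*, 10001*, 10101*, 10110*, 10111*, 11000*, 11101*, 11110*, 11111*
[col 1] -0000*, -0111*, -1000*, -1101*, -1110*, -1111*, 0-000*, 0-111*, 00-00, 000-0, 01-01, 0100-, 011-1*, 0111-*, 1-000*, 1-101*, 1-110*, 1-111*, 10-01, 1000-, 101-1*, 1011-*, 111-1*, 1111-*
[col 2] --000, --111, -11-1, -111-, 1-1-1, 1-11-
Prime implicants: --000, --111, -11-1, -111-, 00-00, 000-0, 01-01, 0100-, 1-1-1, 1-11-, 10-01, 1000-
PI chart (minterm → PIs covering it):
  0 | --000,00-00,000-0
  4 | 00-00  (sole → essential)
  7 | --111  (sole → essential)
  8 | --000,0100-
  9 | 01-01,0100-
  13 | -11-1,01-01
  15 | --111,-11-1,-111-
  17 | 10-01,1000-
  21 | 1-1-1,10-01
  22 | 1-11-  (sole → essential)
  23 | --111,1-1-1,1-11-
  29 | -11-1,1-1-1
  30 | -111-,1-11-
  31 | --111,-11-1,-111-,1-1-1,1-11-
Essential prime implicants: --111, 00-00, 1-11-
Petrick residual → -11-1, 0100-, 10-01
Minimum SOP uses 6 PIs: cde + bce + a'b'd'e' + a'bc'd' + acd + ab'd'e

6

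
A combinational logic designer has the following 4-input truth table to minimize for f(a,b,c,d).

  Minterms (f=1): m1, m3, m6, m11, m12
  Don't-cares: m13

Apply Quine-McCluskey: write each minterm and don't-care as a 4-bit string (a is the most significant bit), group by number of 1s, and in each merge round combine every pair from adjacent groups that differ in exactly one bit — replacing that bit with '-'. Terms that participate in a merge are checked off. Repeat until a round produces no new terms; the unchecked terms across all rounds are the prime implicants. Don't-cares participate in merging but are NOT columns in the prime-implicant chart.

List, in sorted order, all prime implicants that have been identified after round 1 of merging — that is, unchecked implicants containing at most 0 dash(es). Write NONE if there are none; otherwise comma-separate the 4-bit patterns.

Round 0: 0001✓ 0011✓ 0110 1011✓ 1100✓ 1101✓
Round 1: -011 00-1 110-
PIs = {-011, 00-1, 0110, 110-}

0110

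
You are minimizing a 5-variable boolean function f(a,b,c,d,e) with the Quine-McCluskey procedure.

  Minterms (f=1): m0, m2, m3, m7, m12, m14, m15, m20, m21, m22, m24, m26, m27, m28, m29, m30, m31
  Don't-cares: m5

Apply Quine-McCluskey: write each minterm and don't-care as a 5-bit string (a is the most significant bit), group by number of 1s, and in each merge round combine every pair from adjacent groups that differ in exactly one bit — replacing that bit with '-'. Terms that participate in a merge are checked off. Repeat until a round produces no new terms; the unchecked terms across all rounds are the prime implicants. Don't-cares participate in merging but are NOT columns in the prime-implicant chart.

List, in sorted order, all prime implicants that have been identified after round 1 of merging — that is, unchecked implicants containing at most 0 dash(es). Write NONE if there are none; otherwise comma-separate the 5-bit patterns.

NONE

Round 0: 00000✓ 00010✓ 00011✓ 00101✓ 00111✓ 01100✓ 01110✓ 01111✓ 10100✓ 10101✓ 10110✓ 11000✓ 11010✓ 11011✓ 11100✓ 11101✓ 11110✓ 11111✓
Round 1: -0101 -1100✓ -1110✓ -1111✓ 0-111 00-11 000-0 0001- 001-1 011-0✓ 0111-✓ 1-100✓ 1-101✓ 1-110✓ 101-0✓ 1010-✓ 11-00✓ 11-10✓ 11-11✓ 110-0✓ 1101-✓ 111-0✓ 111-1✓ 1110-✓ 1111-✓
Round 2: -11-0 -111- 1-1-0 1-10- 11--0 11-1- 111--
PIs = {-0101, -11-0, -111-, 0-111, 00-11, 000-0, 0001-, 001-1, 1-1-0, 1-10-, 11--0, 11-1-, 111--}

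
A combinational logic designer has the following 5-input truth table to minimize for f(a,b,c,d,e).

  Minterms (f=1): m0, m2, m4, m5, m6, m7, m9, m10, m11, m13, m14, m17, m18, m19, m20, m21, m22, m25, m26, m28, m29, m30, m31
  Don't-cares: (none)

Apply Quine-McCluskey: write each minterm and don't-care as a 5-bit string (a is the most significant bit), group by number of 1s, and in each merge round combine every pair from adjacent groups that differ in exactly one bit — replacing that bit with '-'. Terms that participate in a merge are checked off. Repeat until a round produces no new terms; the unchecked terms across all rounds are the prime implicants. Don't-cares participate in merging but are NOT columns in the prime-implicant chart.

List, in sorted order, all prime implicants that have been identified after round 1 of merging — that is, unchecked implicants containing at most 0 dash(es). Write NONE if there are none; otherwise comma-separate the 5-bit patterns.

NONE

[col 0] 00000*, 00010*, 00100*, 00101*, 00110*, 00111*, 01001*, 01010*, 01011*, 01101*, 01110*, 10001*, 10010*, 10011*, 10100*, 10101*, 10110*, 11001*, 11010*, 11100*, 11101*, 11110*, 11111*
[col 1] -0010*, -0100*, -0101*, -0110*, -1001*, -1010*, -1101*, -1110*, 0-010*, 0-101*, 0-110*, 00-00*, 00-10*, 000-0*, 001-0*, 001-1*, 0010-*, 0011-*, 01-01*, 01-10*, 010-1, 0101-, 1-001*, 1-010*, 1-100*, 1-101*, 1-110*, 10-01*, 10-10*, 100-1, 1001-, 101-0*, 1010-*, 11-01*, 11-10*, 111-0*, 111-1*, 1110-*, 1111-*
[col 2] --010*, --101, --110*, -0-10*, -01-0, -010-, -1-01, -1-10*, 0--10*, 00--0, 001--, 1--01, 1--10*, 1-1-0, 1-10-, 111--
[col 3] ---10
Prime implicants: ---10, --101, -01-0, -010-, -1-01, 00--0, 001--, 010-1, 0101-, 1--01, 1-1-0, 1-10-, 100-1, 1001-, 111--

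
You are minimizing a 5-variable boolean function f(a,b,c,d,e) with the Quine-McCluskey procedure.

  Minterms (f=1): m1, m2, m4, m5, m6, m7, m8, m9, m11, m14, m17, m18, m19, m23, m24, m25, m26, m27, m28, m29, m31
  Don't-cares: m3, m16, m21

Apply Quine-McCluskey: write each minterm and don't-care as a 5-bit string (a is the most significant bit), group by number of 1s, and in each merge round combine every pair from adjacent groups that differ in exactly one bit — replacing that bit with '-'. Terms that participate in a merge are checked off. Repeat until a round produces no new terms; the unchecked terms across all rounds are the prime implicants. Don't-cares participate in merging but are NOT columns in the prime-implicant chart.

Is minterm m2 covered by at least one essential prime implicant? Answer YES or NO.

Round 0: 00001✓ 00010✓ 00011✓ 00100✓ 00101✓ 00110✓ 00111✓ 01000✓ 01001✓ 01011✓ 01110✓ 10000✓ 10001✓ 10010✓ 10011✓ 10101✓ 10111✓ 11000✓ 11001✓ 11010✓ 11011✓ 11100✓ 11101✓ 11111✓
Round 1: -0001✓ -0010✓ -0011✓ -0101✓ -0111✓ -1000✓ -1001✓ -1011✓ 0-001✓ 0-011✓ 0-110 00-01✓ 00-10✓ 00-11✓ 000-1✓ 0001-✓ 001-0✓ 001-1✓ 0010-✓ 0011-✓ 010-1✓ 0100-✓ 1-000✓ 1-001✓ 1-010✓ 1-011✓ 1-101✓ 1-111✓ 10-01✓ 10-11✓ 100-0✓ 100-1✓ 1000-✓ 1001-✓ 101-1✓ 11-00✓ 11-01✓ 11-11✓ 110-0✓ 110-1✓ 1100-✓ 1101-✓ 111-1✓ 1110-✓
Round 2: --001✓ --011✓ -0-01✓ -0-11✓ -00-1✓ -001- -01-1✓ -10-1✓ -100- 0-0-1✓ 00--1✓ 00-1- 001-- 1--01✓ 1--11✓ 1-0-0✓ 1-0-1✓ 1-00-✓ 1-01-✓ 1-1-1✓ 10--1✓ 100--✓ 11--1✓ 11-0- 110--✓
Round 3: --0-1 -0--1 1---1 1-0--
PIs = {--0-1, -0--1, -001-, -100-, 0-110, 00-1-, 001--, 1---1, 1-0--, 11-0-}
Coverage chart:
  m1: --0-1,-0--1
  m2: -001-,00-1-
  m4: 001-- ←essential
  m5: -0--1,001--
  m6: 0-110,00-1-,001--
  m7: -0--1,00-1-,001--
  m8: -100- ←essential
  m9: --0-1,-100-
  m11: --0-1 ←essential
  m14: 0-110 ←essential
  m17: --0-1,-0--1,1---1,1-0--
  m18: -001-,1-0--
  m19: --0-1,-0--1,-001-,1---1,1-0--
  m23: -0--1,1---1
  m24: -100-,1-0--,11-0-
  m25: --0-1,-100-,1---1,1-0--,11-0-
  m26: 1-0-- ←essential
  m27: --0-1,1---1,1-0--
  m28: 11-0- ←essential
  m29: 1---1,11-0-
  m31: 1---1 ←essential
Essential: --0-1, -100-, 0-110, 001--, 1---1, 1-0--, 11-0-

NO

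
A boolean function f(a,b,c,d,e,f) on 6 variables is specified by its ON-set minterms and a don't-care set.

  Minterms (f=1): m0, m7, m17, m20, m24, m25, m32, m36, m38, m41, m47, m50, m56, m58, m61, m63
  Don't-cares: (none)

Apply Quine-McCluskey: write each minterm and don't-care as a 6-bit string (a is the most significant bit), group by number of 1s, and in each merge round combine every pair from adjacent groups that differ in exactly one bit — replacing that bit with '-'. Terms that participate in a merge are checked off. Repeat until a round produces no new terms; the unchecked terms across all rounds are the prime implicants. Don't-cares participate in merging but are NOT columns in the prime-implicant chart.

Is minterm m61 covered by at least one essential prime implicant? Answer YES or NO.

Round 0: 000000✓ 000111 010001✓ 010100 011000✓ 011001✓ 100000✓ 100100✓ 100110✓ 101001 101111✓ 110010✓ 111000✓ 111010✓ 111101✓ 111111✓
Round 1: -00000 -11000 01-001 01100- 1-1111 100-00 1001-0 11-010 1110-0 1111-1
PIs = {-00000, -11000, 000111, 01-001, 010100, 01100-, 1-1111, 100-00, 1001-0, 101001, 11-010, 1110-0, 1111-1}
Coverage chart:
  m0: -00000 ←essential
  m7: 000111 ←essential
  m17: 01-001 ←essential
  m20: 010100 ←essential
  m24: -11000,01100-
  m25: 01-001,01100-
  m32: -00000,100-00
  m36: 100-00,1001-0
  m38: 1001-0 ←essential
  m41: 101001 ←essential
  m47: 1-1111 ←essential
  m50: 11-010 ←essential
  m56: -11000,1110-0
  m58: 11-010,1110-0
  m61: 1111-1 ←essential
  m63: 1-1111,1111-1
Essential: -00000, 000111, 01-001, 010100, 1-1111, 1001-0, 101001, 11-010, 1111-1

YES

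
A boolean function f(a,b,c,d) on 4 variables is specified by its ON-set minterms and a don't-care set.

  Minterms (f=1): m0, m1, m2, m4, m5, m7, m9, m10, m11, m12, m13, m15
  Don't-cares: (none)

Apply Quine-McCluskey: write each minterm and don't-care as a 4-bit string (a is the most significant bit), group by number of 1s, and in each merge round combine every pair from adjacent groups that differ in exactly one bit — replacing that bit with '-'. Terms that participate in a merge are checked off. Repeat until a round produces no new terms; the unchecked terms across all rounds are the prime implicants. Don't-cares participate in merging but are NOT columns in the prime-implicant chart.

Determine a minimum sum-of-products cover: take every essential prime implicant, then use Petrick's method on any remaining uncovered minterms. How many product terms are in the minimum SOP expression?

[col 0] 0000*, 0001*, 0010*, 0100*, 0101*, 0111*, 1001*, 1010*, 1011*, 1100*, 1101*, 1111*
[col 1] -001*, -010, -100*, -101*, -111*, 0-00*, 0-01*, 00-0, 000-*, 01-1*, 010-*, 1-01*, 1-11*, 10-1*, 101-, 11-1*, 110-*
[col 2] --01, -1-1, -10-, 0-0-, 1--1
Prime implicants: --01, -010, -1-1, -10-, 0-0-, 00-0, 1--1, 101-
PI chart (minterm → PIs covering it):
  0 | 0-0-,00-0
  1 | --01,0-0-
  2 | -010,00-0
  4 | -10-,0-0-
  5 | --01,-1-1,-10-,0-0-
  7 | -1-1  (sole → essential)
  9 | --01,1--1
  10 | -010,101-
  11 | 1--1,101-
  12 | -10-  (sole → essential)
  13 | --01,-1-1,-10-,1--1
  15 | -1-1,1--1
Essential prime implicants: -1-1, -10-
Petrick residual → --01, 00-0, 101-
Minimum SOP uses 5 PIs: c'd + bd + bc' + a'b'd' + ab'c

5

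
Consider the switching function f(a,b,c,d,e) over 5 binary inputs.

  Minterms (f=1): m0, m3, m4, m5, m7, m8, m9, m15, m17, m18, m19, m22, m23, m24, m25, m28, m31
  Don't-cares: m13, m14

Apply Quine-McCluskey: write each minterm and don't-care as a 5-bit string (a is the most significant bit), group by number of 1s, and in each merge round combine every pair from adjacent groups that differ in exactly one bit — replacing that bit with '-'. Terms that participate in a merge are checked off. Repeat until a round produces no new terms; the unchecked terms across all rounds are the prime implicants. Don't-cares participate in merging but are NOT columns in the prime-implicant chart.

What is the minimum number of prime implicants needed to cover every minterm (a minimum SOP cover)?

Round 0: 00000✓ 00011✓ 00100✓ 00101✓ 00111✓ 01000✓ 01001✓ 01101✓ 01110✓ 01111✓ 10001✓ 10010✓ 10011✓ 10110✓ 10111✓ 11000✓ 11001✓ 11100✓ 11111✓
Round 1: -0011✓ -0111✓ -1000✓ -1001✓ -1111✓ 0-000 0-101✓ 0-111✓ 00-00 00-11✓ 001-1✓ 0010- 01-01 0100-✓ 011-1✓ 0111- 1-001 1-111✓ 10-10✓ 10-11✓ 100-1 1001-✓ 1011-✓ 11-00 1100-✓
Round 2: --111 -0-11 -100- 0-1-1 10-1-
PIs = {--111, -0-11, -100-, 0-000, 0-1-1, 00-00, 0010-, 01-01, 0111-, 1-001, 10-1-, 100-1, 11-00}
Coverage chart:
  m0: 0-000,00-00
  m3: -0-11 ←essential
  m4: 00-00,0010-
  m5: 0-1-1,0010-
  m7: --111,-0-11,0-1-1
  m8: -100-,0-000
  m9: -100-,01-01
  m15: --111,0-1-1,0111-
  m17: 1-001,100-1
  m18: 10-1- ←essential
  m19: -0-11,10-1-,100-1
  m22: 10-1- ←essential
  m23: --111,-0-11,10-1-
  m24: -100-,11-00
  m25: -100-,1-001
  m28: 11-00 ←essential
  m31: --111 ←essential
Essential: --111, -0-11, 10-1-, 11-00
Petrick residual → -100-, 0-000, 0010-, 1-001
Min cover (8 terms): cde + b'de + bc'd' + a'c'd'e' + a'b'cd' + ac'd'e + ab'd + abd'e'

8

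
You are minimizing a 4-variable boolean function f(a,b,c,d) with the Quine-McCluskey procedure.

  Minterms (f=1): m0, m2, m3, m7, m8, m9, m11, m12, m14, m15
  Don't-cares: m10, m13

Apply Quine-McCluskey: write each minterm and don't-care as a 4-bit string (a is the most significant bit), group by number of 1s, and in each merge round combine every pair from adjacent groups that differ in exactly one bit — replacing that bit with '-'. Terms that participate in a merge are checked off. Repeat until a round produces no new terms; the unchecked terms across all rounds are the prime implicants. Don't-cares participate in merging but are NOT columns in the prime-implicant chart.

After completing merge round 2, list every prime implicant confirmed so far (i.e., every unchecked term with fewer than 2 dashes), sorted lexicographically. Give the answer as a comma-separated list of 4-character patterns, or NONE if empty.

NONE

[col 0] 0000*, 0010*, 0011*, 0111*, 1000*, 1001*, 1010*, 1011*, 1100*, 1101*, 1110*, 1111*
[col 1] -000*, -010*, -011*, -111*, 0-11*, 00-0*, 001-*, 1-00*, 1-01*, 1-10*, 1-11*, 10-0*, 10-1*, 100-*, 101-*, 11-0*, 11-1*, 110-*, 111-*
[col 2] --11, -0-0, -01-, 1--0*, 1--1*, 1-0-*, 1-1-*, 10--*, 11--*
[col 3] 1---
Prime implicants: --11, -0-0, -01-, 1---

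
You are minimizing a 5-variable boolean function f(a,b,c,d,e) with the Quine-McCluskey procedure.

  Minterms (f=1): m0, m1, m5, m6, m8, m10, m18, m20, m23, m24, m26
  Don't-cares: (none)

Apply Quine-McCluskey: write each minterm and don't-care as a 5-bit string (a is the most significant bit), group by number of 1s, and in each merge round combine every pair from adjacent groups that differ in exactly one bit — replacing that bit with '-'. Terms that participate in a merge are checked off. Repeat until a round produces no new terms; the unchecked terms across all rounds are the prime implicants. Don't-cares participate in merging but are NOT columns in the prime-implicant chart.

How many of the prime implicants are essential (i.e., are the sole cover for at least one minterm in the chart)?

6

[col 0] 00000*, 00001*, 00101*, 00110, 01000*, 01010*, 10010*, 10100, 10111, 11000*, 11010*
[col 1] -1000*, -1010*, 0-000, 00-01, 0000-, 010-0*, 1-010, 110-0*
[col 2] -10-0
Prime implicants: -10-0, 0-000, 00-01, 0000-, 00110, 1-010, 10100, 10111
PI chart (minterm → PIs covering it):
  0 | 0-000,0000-
  1 | 00-01,0000-
  5 | 00-01  (sole → essential)
  6 | 00110  (sole → essential)
  8 | -10-0,0-000
  10 | -10-0  (sole → essential)
  18 | 1-010  (sole → essential)
  20 | 10100  (sole → essential)
  23 | 10111  (sole → essential)
  24 | -10-0  (sole → essential)
  26 | -10-0,1-010
Essential prime implicants: -10-0, 00-01, 00110, 1-010, 10100, 10111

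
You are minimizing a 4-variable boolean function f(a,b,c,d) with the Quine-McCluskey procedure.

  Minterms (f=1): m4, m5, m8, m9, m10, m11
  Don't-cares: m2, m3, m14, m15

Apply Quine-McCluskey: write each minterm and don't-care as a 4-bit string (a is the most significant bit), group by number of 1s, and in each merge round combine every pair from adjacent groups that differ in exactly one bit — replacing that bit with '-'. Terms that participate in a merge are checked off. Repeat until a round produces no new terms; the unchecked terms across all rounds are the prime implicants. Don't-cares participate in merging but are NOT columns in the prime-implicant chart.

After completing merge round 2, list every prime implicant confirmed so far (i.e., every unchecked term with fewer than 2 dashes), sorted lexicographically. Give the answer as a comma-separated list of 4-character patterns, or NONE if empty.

010-

[col 0] 0010*, 0011*, 0100*, 0101*, 1000*, 1001*, 1010*, 1011*, 1110*, 1111*
[col 1] -010*, -011*, 001-*, 010-, 1-10*, 1-11*, 10-0*, 10-1*, 100-*, 101-*, 111-*
[col 2] -01-, 1-1-, 10--
Prime implicants: -01-, 010-, 1-1-, 10--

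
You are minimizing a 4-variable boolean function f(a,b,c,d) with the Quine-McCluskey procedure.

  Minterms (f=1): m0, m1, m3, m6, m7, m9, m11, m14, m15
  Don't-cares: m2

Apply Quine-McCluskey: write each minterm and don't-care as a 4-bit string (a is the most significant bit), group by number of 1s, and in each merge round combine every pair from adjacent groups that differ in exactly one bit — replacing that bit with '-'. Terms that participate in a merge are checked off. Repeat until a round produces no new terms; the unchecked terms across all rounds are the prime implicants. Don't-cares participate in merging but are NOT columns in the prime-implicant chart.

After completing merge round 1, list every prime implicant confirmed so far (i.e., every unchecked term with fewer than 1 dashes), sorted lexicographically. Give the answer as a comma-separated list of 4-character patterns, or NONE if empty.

[col 0] 0000*, 0001*, 0010*, 0011*, 0110*, 0111*, 1001*, 1011*, 1110*, 1111*
[col 1] -001*, -011*, -110*, -111*, 0-10*, 0-11*, 00-0*, 00-1*, 000-*, 001-*, 011-*, 1-11*, 10-1*, 111-*
[col 2] --11, -0-1, -11-, 0-1-, 00--
Prime implicants: --11, -0-1, -11-, 0-1-, 00--

NONE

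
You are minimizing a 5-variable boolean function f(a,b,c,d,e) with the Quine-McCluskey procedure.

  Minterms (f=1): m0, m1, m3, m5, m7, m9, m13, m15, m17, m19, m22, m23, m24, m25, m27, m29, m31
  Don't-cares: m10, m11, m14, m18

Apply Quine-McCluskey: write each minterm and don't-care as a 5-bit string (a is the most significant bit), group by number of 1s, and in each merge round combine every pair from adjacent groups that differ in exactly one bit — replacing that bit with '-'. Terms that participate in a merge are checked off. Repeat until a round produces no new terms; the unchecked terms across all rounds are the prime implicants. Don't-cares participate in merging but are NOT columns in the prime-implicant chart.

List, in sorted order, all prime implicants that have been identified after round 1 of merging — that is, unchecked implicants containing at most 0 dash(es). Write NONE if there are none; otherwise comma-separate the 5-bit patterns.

NONE

size-2^0 implicants → 00000(✓)  00001(✓)  00011(✓)  00101(✓)  00111(✓)  01001(✓)  01010(✓)  01011(✓)  01101(✓)  01110(✓)  01111(✓)  10001(✓)  10010(✓)  10011(✓)  10110(✓)  10111(✓)  11000(✓)  11001(✓)  11011(✓)  11101(✓)  11111(✓)
size-2^1 implicants → -0001(✓)  -0011(✓)  -0111(✓)  -1001(✓)  -1011(✓)  -1101(✓)  -1111(✓)  0-001(✓)  0-011(✓)  0-101(✓)  0-111(✓)  00-01(✓)  00-11(✓)  000-1(✓)  0000-  001-1(✓)  01-01(✓)  01-10(✓)  01-11(✓)  010-1(✓)  0101-(✓)  011-1(✓)  0111-(✓)  1-001(✓)  1-011(✓)  1-111(✓)  10-10(✓)  10-11(✓)  100-1(✓)  1001-(✓)  1011-(✓)  11-01(✓)  11-11(✓)  110-1(✓)  1100-  111-1(✓)
size-2^2 implicants → --001(✓)  --011(✓)  --111(✓)  -0-11(✓)  -00-1(✓)  -1-01(✓)  -1-11(✓)  -10-1(✓)  -11-1(✓)  0--01(✓)  0--11(✓)  0-0-1(✓)  0-1-1(✓)  00--1(✓)  01--1(✓)  01-1-  1--11(✓)  1-0-1(✓)  10-1-  11--1(✓)
size-2^3 implicants → ---11  --0-1  -1--1  0---1
Unchecked terms (primes): ---11, --0-1, -1--1, 0---1, 0000-, 01-1-, 10-1-, 1100-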